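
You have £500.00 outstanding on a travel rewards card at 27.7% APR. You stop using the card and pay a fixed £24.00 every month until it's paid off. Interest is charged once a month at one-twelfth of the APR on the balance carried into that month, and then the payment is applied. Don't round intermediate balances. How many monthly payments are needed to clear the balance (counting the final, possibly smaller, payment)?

Monthly rate r = 27.7%/12 = 2.30833% = 0.0230833.
Recurrence: B ← B·(1+r) − £24.00.
Month 1: interest £11.54; balance after payment £487.54.
Month 2: interest £11.25; balance after payment £474.80.
Closed form: n = −ln(1 − rB₀/P)/ln(1+r) = −ln(0.5191)/ln(1.02308) ≈ 28.731, so the balance reaches zero during payment 29.

29 months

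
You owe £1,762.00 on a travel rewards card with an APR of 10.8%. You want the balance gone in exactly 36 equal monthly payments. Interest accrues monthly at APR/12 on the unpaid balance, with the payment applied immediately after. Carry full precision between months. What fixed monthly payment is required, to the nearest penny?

£57.52

Monthly rate r = 10.8%/12 = 0.9% = 0.009.
Level-payment amortization: P = B₀·r / (1 − (1+r)^(−n)) = 1762.00·0.009 / (1 − 1.009^(−36)).
Denominator 1 − (1+r)^(−36) = 0.275700783.
P = 15.858 / 0.275700783 ≈ 57.52.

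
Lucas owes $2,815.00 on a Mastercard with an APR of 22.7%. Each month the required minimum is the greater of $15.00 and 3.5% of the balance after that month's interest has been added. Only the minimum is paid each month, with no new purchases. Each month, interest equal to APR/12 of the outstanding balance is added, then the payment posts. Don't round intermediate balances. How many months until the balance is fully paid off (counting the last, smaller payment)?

Monthly rate r = 22.7%/12 = 1.89167% = 0.0189167.
While 3.5% of the post-interest balance exceeds $15.00, each month B ← (B·(1+r))·(1 − 0.035), i.e. B shrinks by the factor (1+r)·0.965 = 0.98325.
This holds for months 1–113. Entering month 114 the balance is $417.57; 3.5% of the post-interest balance is now below $15.00, so the flat $15.00 minimum applies from here.
From month 114 a fixed $15.00 at rate r clears $417.57 in 40 more payments. Total: 113 + 40 = 153 months.

153 months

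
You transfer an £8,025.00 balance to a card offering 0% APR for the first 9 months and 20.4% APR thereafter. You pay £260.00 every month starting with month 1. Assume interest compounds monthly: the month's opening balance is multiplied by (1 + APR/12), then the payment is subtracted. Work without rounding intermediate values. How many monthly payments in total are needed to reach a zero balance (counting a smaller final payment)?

Promo months 1–9 at r₀ = 0%/12 = 0; months 10+ at r₁ = 20.4%/12 = 0.017.
After month 9 (no interest yet): B = £8,025.00 − 9·£260.00 = £5,685.00.
Then at r₁ with £260.00/mo: n₂ = −ln(1 − r₁·B/P)/ln(1+r₁) ≈ 27.57 → 28 more payments.

37 months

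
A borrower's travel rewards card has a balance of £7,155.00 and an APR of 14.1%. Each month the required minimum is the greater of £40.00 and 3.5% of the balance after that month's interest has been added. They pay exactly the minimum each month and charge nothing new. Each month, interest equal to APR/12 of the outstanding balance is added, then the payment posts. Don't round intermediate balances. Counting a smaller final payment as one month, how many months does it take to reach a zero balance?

Monthly rate r = 14.1%/12 = 1.175% = 0.01175.
While 3.5% of the post-interest balance exceeds £40.00, each month B ← (B·(1+r))·(1 − 0.035), i.e. B shrinks by the factor (1+r)·0.965 = 0.97634.
This holds for months 1–78. Entering month 79 the balance is £1,105.22; 3.5% of the post-interest balance is now below £40.00, so the flat £40.00 minimum applies from here.
From month 79 a fixed £40.00 at rate r clears £1,105.22 in 34 more payments. Total: 78 + 34 = 112 months.

112 months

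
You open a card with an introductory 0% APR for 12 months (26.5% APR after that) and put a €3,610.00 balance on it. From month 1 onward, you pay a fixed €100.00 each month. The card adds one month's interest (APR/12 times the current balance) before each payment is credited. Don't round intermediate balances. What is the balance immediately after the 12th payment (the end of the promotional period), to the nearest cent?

€2,410.00

Promo months 1–12 at r₀ = 0%/12 = 0; months 13+ at r₁ = 26.5%/12 = 0.0220833.
After month 12 (no interest yet): B = €3,610.00 − 12·€100.00 = €2,410.00.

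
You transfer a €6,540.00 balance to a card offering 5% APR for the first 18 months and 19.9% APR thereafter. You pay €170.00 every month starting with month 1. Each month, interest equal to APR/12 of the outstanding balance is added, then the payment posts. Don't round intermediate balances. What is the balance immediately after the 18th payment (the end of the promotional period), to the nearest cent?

€3,877.44

Promo months 1–18 at r₀ = 5%/12 = 0.00416667; months 19+ at r₁ = 19.9%/12 = 0.0165833.
After month 18: iterate B ← B·(1+r₀) − €170.00 for 18 months → €3,877.44.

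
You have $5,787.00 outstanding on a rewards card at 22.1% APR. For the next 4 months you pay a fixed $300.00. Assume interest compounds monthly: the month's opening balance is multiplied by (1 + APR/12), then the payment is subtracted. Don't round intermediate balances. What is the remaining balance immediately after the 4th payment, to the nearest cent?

$4,991.67

Monthly rate r = 22.1%/12 = 1.84167% = 0.0184167.
Each month: B ← B·(1+r) − $300.00.
Month 1: interest $106.58; balance after payment $5,593.58.
Month 2: interest $103.02; balance after payment $5,396.59.
Month 3: interest $99.39; balance after payment $5,195.98.
Month 4: interest $95.69; balance after payment $4,991.67.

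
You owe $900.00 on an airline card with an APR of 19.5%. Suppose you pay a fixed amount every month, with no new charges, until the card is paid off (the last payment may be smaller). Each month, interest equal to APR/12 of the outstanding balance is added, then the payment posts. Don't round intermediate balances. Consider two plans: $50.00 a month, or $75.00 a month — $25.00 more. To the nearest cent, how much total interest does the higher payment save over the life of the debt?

$64.00

Monthly rate r = 19.5%/12 = 1.625% = 0.01625.
At $50.00/mo: n = ⌈−ln(1 − rB₀/P)/ln(1+r)⌉ = 22 payments (last $23.40); total interest = total paid − $900.00 = $173.40.
At $75.00/mo: 14 payments (last $34.40); total interest $109.40.
Interest saved = $173.40 − $109.40 = $64.00.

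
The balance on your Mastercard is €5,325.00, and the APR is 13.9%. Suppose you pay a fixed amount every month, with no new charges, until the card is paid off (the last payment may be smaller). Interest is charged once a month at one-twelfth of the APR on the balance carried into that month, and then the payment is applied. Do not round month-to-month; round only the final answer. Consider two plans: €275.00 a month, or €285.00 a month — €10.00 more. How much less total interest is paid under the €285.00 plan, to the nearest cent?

Monthly rate r = 13.9%/12 = 1.15833% = 0.0115833.
At €275.00/mo: n = ⌈−ln(1 − rB₀/P)/ln(1+r)⌉ = 23 payments (last €14.76); total interest = total paid − €5,325.00 = €739.76.
At €285.00/mo: 22 payments (last €50.65); total interest €710.65.
Interest saved = €739.76 − €710.65 = €29.11.

€29.11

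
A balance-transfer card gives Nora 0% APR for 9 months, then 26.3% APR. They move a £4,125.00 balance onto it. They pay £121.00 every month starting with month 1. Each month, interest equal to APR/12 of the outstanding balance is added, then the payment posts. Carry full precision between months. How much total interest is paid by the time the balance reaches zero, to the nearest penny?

Promo months 1–9 at r₀ = 0%/12 = 0; months 10+ at r₁ = 26.3%/12 = 0.0219167.
After month 9 (no interest yet): B = £4,125.00 − 9·£121.00 = £3,036.00.
Then at r₁ with £121.00/mo: n₂ = −ln(1 − r₁·B/P)/ln(1+r₁) ≈ 36.82 → 37 more payments.
Total paid = 45·£121.00 + £99.69 = £5,544.69; interest = £5,544.69 − £4,125.00 = £1,419.69.

£1,419.69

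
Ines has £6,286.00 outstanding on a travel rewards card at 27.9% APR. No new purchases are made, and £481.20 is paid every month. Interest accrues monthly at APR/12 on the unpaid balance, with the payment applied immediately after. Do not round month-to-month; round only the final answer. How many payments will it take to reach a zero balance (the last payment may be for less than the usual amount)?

Monthly rate r = 27.9%/12 = 2.325% = 0.02325.
Recurrence: B ← B·(1+r) − £481.20.
Month 1: interest £146.15; balance after payment £5,950.95.
Month 2: interest £138.36; balance after payment £5,608.11.
Closed form: n = −ln(1 − rB₀/P)/ln(1+r) = −ln(0.69628)/ln(1.02325) ≈ 15.750, so the balance reaches zero during payment 16.

16 payments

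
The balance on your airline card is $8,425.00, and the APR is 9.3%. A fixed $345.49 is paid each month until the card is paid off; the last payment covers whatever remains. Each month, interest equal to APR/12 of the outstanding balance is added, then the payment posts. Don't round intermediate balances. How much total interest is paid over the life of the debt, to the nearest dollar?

Monthly rate r = 9.3%/12 = 0.775% = 0.00775.
Payoff takes n = ⌈−ln(1 − rB₀/P)/ln(1+r)⌉ = ⌈27.133⌉ = 28 payments; the last is $46.25.
Total paid = 27·$345.49 + $46.25 = $9,374.48.
Total interest = total paid − principal = $9,374.48 − $8,425.00 = $949.48.

$949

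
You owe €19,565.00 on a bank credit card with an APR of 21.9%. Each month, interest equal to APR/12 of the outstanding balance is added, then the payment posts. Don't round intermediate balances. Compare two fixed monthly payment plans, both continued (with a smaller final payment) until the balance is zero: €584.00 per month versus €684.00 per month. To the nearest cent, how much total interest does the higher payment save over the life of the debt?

€2,603.87

Monthly rate r = 21.9%/12 = 1.825% = 0.01825.
At €584.00/mo: n = ⌈−ln(1 − rB₀/P)/ln(1+r)⌉ = 53 payments (last €155.27); total interest = total paid − €19,565.00 = €10,958.27.
At €684.00/mo: 41 payments (last €559.40); total interest €8,354.40.
Interest saved = €10,958.27 − €8,354.40 = €2,603.87.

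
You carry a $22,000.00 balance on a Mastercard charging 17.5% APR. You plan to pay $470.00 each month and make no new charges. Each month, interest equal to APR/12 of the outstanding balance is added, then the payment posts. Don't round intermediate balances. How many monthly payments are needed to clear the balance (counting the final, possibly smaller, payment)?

Monthly rate r = 17.5%/12 = 1.45833% = 0.0145833.
Recurrence: B ← B·(1+r) − $470.00.
Month 1: interest $320.83; balance after payment $21,850.83.
Month 2: interest $318.66; balance after payment $21,699.49.
Closed form: n = −ln(1 − rB₀/P)/ln(1+r) = −ln(0.31738)/ln(1.01458) ≈ 79.270, so the balance reaches zero during payment 80.

80 months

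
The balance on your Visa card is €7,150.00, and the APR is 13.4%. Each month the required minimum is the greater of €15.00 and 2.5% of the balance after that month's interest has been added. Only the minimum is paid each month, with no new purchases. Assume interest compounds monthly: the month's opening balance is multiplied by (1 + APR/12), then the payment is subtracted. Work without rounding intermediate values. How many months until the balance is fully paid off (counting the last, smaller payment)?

228 months

Monthly rate r = 13.4%/12 = 1.11667% = 0.0111667.
While 2.5% of the post-interest balance exceeds €15.00, each month B ← (B·(1+r))·(1 − 0.025), i.e. B shrinks by the factor (1+r)·0.975 = 0.98589.
This holds for months 1–176. Entering month 177 the balance is €586.03; 2.5% of the post-interest balance is now below €15.00, so the flat €15.00 minimum applies from here.
From month 177 a fixed €15.00 at rate r clears €586.03 in 52 more payments. Total: 176 + 52 = 228 months.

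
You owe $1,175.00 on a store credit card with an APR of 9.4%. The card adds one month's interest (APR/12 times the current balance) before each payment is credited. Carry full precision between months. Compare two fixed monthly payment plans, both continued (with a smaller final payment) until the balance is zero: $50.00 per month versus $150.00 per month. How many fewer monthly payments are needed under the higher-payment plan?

Monthly rate r = 9.4%/12 = 0.783333% = 0.00783333.
At $50.00/mo: n = ⌈−ln(1 − rB₀/P)/ln(1+r)⌉ = 27 payments (last $3.67); total interest = total paid − $1,175.00 = $128.67.
At $150.00/mo: 9 payments (last $17.40); total interest $42.40.
Payments saved = 27 − 9 = 18.

18 fewer payments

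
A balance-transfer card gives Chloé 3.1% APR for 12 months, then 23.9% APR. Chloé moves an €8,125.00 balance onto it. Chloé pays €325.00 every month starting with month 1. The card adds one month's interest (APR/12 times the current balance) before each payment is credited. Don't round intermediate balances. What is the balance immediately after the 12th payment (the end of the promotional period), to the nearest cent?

€4,424.59

Promo months 1–12 at r₀ = 3.1%/12 = 0.00258333; months 13+ at r₁ = 23.9%/12 = 0.0199167.
After month 12: iterate B ← B·(1+r₀) − €325.00 for 12 months → €4,424.59.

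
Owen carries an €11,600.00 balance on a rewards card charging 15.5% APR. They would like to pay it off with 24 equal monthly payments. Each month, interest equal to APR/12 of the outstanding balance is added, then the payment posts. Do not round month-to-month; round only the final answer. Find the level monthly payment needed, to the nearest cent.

€565.20

Monthly rate r = 15.5%/12 = 1.29167% = 0.0129167.
Level-payment amortization: P = B₀·r / (1 − (1+r)^(−n)) = 11600.00·0.0129167 / (1 − 1.01292^(−24)).
Denominator 1 − (1+r)^(−24) = 0.265095699.
P = 149.833 / 0.265095699 ≈ 565.20.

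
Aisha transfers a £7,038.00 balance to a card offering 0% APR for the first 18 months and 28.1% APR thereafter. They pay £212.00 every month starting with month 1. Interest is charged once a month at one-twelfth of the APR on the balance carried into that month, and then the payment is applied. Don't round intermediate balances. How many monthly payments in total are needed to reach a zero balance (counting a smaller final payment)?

Promo months 1–18 at r₀ = 0%/12 = 0; months 19+ at r₁ = 28.1%/12 = 0.0234167.
After month 18 (no interest yet): B = £7,038.00 − 18·£212.00 = £3,222.00.
Then at r₁ with £212.00/mo: n₂ = −ln(1 − r₁·B/P)/ln(1+r₁) ≈ 19.00 → 20 more payments.

38 payments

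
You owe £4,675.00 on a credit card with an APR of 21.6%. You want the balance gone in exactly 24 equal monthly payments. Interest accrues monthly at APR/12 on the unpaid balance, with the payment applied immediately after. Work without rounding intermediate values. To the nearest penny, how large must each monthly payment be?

Monthly rate r = 21.6%/12 = 1.8% = 0.018.
Level-payment amortization: P = B₀·r / (1 − (1+r)^(−n)) = 4675.00·0.018 / (1 − 1.018^(−24)).
Denominator 1 − (1+r)^(−24) = 0.348291586.
P = 84.15 / 0.348291586 ≈ 241.61.

£241.61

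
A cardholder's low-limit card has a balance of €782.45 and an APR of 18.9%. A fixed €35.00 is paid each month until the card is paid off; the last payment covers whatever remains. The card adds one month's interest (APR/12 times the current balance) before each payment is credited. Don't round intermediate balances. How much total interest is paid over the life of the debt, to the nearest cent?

Monthly rate r = 18.9%/12 = 1.575% = 0.01575.
Payoff takes n = ⌈−ln(1 − rB₀/P)/ln(1+r)⌉ = ⌈27.773⌉ = 28 payments; the last is €27.12.
Total paid = 27·€35.00 + €27.12 = €972.12.
Total interest = total paid − principal = €972.12 − €782.45 = €189.67.

€189.67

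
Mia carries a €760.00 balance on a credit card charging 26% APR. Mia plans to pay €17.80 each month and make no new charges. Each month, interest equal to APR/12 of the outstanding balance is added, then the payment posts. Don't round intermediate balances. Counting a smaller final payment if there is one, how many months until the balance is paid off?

Monthly rate r = 26%/12 = 2.16667% = 0.0216667.
Recurrence: B ← B·(1+r) − €17.80.
Month 1: interest €16.47; balance after payment €758.67.
Month 2: interest €16.44; balance after payment €757.30.
Closed form: n = −ln(1 − rB₀/P)/ln(1+r) = −ln(0.074906)/ln(1.02167) ≈ 120.900, so the balance reaches zero during payment 121.

121 payments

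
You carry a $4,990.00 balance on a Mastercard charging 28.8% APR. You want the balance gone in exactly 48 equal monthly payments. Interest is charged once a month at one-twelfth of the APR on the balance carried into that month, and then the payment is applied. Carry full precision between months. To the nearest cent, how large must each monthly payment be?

Monthly rate r = 28.8%/12 = 2.4% = 0.024.
Level-payment amortization: P = B₀·r / (1 − (1+r)^(−n)) = 4990.00·0.024 / (1 − 1.024^(−48)).
Denominator 1 − (1+r)^(−48) = 0.679666705.
P = 119.76 / 0.679666705 ≈ 176.20.

$176.20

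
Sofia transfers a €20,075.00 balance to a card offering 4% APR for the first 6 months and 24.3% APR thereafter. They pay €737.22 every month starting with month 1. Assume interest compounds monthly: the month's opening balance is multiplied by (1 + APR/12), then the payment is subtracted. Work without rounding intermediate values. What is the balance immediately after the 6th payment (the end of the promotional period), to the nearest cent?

€16,019.52

Promo months 1–6 at r₀ = 4%/12 = 0.00333333; months 7+ at r₁ = 24.3%/12 = 0.02025.
After month 6: iterate B ← B·(1+r₀) − €737.22 for 6 months → €16,019.52.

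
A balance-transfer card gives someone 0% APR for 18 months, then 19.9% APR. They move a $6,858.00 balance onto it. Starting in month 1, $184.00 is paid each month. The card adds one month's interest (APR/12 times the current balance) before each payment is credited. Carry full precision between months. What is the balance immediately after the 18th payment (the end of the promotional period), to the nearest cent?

Promo months 1–18 at r₀ = 0%/12 = 0; months 19+ at r₁ = 19.9%/12 = 0.0165833.
After month 18 (no interest yet): B = $6,858.00 − 18·$184.00 = $3,546.00.

$3,546.00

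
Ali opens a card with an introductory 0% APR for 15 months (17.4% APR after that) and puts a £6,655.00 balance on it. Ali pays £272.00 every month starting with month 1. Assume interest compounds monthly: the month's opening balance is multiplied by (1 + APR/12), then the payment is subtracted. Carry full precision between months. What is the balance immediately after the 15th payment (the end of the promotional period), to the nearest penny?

Promo months 1–15 at r₀ = 0%/12 = 0; months 16+ at r₁ = 17.4%/12 = 0.0145.
After month 15 (no interest yet): B = £6,655.00 − 15·£272.00 = £2,575.00.

£2,575.00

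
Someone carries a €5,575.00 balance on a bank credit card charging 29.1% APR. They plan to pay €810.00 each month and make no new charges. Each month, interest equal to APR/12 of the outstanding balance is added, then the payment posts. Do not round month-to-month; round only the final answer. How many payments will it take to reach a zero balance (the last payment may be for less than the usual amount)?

8 payments

Monthly rate r = 29.1%/12 = 2.425% = 0.02425.
Recurrence: B ← B·(1+r) − €810.00.
Month 1: interest €135.19; balance after payment €4,900.19.
Month 2: interest €118.83; balance after payment €4,209.02.
Closed form: n = −ln(1 − rB₀/P)/ln(1+r) = −ln(0.83309)/ln(1.02425) ≈ 7.621, so the balance reaches zero during payment 8.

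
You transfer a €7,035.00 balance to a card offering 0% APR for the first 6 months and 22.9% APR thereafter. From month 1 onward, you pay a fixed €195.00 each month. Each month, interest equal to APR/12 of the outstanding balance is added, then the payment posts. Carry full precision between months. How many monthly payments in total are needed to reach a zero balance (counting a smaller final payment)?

52 payments

Promo months 1–6 at r₀ = 0%/12 = 0; months 7+ at r₁ = 22.9%/12 = 0.0190833.
After month 6 (no interest yet): B = €7,035.00 − 6·€195.00 = €5,865.00.
Then at r₁ with €195.00/mo: n₂ = −ln(1 − r₁·B/P)/ln(1+r₁) ≈ 45.14 → 46 more payments.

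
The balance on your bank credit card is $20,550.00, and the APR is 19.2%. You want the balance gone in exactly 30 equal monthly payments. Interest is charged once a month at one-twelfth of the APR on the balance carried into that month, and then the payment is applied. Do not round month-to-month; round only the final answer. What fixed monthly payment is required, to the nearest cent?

Monthly rate r = 19.2%/12 = 1.6% = 0.016.
Level-payment amortization: P = B₀·r / (1 − (1+r)^(−n)) = 20550.00·0.016 / (1 − 1.016^(−30)).
Denominator 1 − (1+r)^(−30) = 0.378861053.
P = 328.8 / 0.378861053 ≈ 867.86.

$867.86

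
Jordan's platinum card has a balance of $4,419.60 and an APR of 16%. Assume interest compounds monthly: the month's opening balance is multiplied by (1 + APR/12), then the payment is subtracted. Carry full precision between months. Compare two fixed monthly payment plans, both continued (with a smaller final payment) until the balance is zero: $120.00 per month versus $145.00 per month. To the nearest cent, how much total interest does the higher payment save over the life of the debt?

$409.58

Monthly rate r = 16%/12 = 1.33333% = 0.0133333.
At $120.00/mo: n = ⌈−ln(1 − rB₀/P)/ln(1+r)⌉ = 51 payments (last $119.39); total interest = total paid − $4,419.60 = $1,699.79.
At $145.00/mo: 40 payments (last $54.81); total interest $1,290.21.
Interest saved = $1,699.79 − $1,290.21 = $409.58.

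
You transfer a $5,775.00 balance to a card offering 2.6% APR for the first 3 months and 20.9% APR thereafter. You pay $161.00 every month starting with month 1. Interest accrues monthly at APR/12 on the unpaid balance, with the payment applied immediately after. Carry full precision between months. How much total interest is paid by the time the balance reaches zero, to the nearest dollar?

$2,718

Promo months 1–3 at r₀ = 2.6%/12 = 0.00216667; months 4+ at r₁ = 20.9%/12 = 0.0174167.
After month 3: iterate B ← B·(1+r₀) − $161.00 for 3 months → $5,328.57.
Then at r₁ with $161.00/mo: n₂ = −ln(1 − r₁·B/P)/ln(1+r₁) ≈ 49.75 → 50 more payments.
Total paid = 52·$161.00 + $121.26 = $8,493.26; interest = $8,493.26 − $5,775.00 = $2,718.26.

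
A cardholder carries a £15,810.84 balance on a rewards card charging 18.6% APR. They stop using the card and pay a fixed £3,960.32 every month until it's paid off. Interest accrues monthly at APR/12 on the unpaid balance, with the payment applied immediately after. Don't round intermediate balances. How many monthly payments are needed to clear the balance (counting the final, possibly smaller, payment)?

5 payments

Monthly rate r = 18.6%/12 = 1.55% = 0.0155.
Recurrence: B ← B·(1+r) − £3,960.32.
Month 1: interest £245.07; balance after payment £12,095.59.
Month 2: interest £187.48; balance after payment £8,322.75.
Month 3: interest £129.00; balance after payment £4,491.43.
Month 4: interest £69.62; balance after payment £600.73.
Month 5: interest £9.31; balance after payment £0.00.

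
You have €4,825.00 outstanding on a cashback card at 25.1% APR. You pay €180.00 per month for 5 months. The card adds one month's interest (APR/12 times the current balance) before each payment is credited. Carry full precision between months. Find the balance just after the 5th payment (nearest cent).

Monthly rate r = 25.1%/12 = 2.09167% = 0.0209167.
Each month: B ← B·(1+r) − €180.00.
Month 1: interest €100.92; balance after payment €4,745.92.
Month 2: interest €99.27; balance after payment €4,665.19.
Month 3: interest €97.58; balance after payment €4,582.77.
Month 4: interest €95.86; balance after payment €4,498.63.
Month 5: interest €94.10; balance after payment €4,412.72.

€4,412.72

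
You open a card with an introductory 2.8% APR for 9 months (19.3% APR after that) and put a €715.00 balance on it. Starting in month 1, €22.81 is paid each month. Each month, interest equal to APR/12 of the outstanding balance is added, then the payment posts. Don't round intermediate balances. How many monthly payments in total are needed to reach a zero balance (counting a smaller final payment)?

38 months

Promo months 1–9 at r₀ = 2.8%/12 = 0.00233333; months 10+ at r₁ = 19.3%/12 = 0.0160833.
After month 9: iterate B ← B·(1+r₀) − €22.81 for 9 months → €522.94.
Then at r₁ with €22.81/mo: n₂ = −ln(1 − r₁·B/P)/ln(1+r₁) ≈ 28.83 → 29 more payments.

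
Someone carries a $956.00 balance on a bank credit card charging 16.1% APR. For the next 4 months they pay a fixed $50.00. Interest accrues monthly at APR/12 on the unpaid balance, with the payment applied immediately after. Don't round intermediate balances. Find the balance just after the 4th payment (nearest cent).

$804.29

Monthly rate r = 16.1%/12 = 1.34167% = 0.0134167.
Each month: B ← B·(1+r) − $50.00.
Month 1: interest $12.83; balance after payment $918.83.
Month 2: interest $12.33; balance after payment $881.15.
Month 3: interest $11.82; balance after payment $842.98.
Month 4: interest $11.31; balance after payment $804.29.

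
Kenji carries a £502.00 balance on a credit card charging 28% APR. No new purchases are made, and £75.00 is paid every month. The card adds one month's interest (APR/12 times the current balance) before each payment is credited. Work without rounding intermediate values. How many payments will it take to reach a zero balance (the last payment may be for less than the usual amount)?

Monthly rate r = 28%/12 = 2.33333% = 0.0233333.
Recurrence: B ← B·(1+r) − £75.00.
Month 1: interest £11.71; balance after payment £438.71.
Month 2: interest £10.24; balance after payment £373.95.
Closed form: n = −ln(1 − rB₀/P)/ln(1+r) = −ln(0.84382)/ln(1.02333) ≈ 7.362, so the balance reaches zero during payment 8.

8 payments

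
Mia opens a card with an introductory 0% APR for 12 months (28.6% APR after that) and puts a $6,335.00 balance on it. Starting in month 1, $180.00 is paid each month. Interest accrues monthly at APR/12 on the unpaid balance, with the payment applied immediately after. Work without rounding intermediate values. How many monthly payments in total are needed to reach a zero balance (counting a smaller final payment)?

47 payments

Promo months 1–12 at r₀ = 0%/12 = 0; months 13+ at r₁ = 28.6%/12 = 0.0238333.
After month 12 (no interest yet): B = $6,335.00 − 12·$180.00 = $4,175.00.
Then at r₁ with $180.00/mo: n₂ = −ln(1 − r₁·B/P)/ln(1+r₁) ≈ 34.17 → 35 more payments.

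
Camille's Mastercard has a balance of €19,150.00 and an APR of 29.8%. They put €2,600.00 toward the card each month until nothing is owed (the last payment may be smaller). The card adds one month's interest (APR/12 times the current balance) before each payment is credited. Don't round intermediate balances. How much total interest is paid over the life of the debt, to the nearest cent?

€2,266.52

Monthly rate r = 29.8%/12 = 2.48333% = 0.0248333.
Payoff takes n = ⌈−ln(1 − rB₀/P)/ln(1+r)⌉ = ⌈8.235⌉ = 9 payments; the last is €616.52.
Total paid = 8·€2,600.00 + €616.52 = €21,416.52.
Total interest = total paid − principal = €21,416.52 − €19,150.00 = €2,266.52.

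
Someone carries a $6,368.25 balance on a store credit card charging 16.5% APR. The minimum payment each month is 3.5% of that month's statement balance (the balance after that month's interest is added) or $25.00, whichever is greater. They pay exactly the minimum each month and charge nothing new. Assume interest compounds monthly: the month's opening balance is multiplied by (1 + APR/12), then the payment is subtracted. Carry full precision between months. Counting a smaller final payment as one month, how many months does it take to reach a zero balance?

Monthly rate r = 16.5%/12 = 1.375% = 0.01375.
While 3.5% of the post-interest balance exceeds $25.00, each month B ← (B·(1+r))·(1 − 0.035), i.e. B shrinks by the factor (1+r)·0.965 = 0.97827.
This holds for months 1–101. Entering month 102 the balance is $692.30; 3.5% of the post-interest balance is now below $25.00, so the flat $25.00 minimum applies from here.
From month 102 a fixed $25.00 at rate r clears $692.30 in 36 more payments. Total: 101 + 36 = 137 months.

137 months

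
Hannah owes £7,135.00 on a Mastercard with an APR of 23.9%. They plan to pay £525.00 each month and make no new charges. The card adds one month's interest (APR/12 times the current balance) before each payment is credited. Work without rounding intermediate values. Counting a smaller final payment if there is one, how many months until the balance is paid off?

17 months

Monthly rate r = 23.9%/12 = 1.99167% = 0.0199167.
Recurrence: B ← B·(1+r) − £525.00.
Month 1: interest £142.11; balance after payment £6,752.11.
Month 2: interest £134.48; balance after payment £6,361.58.
Closed form: n = −ln(1 − rB₀/P)/ln(1+r) = −ln(0.72932)/ln(1.01992) ≈ 16.005, so the balance reaches zero during payment 17.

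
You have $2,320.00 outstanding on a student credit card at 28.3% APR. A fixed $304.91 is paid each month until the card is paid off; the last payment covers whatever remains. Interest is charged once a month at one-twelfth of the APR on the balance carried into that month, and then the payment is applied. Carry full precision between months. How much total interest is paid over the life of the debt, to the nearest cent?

Monthly rate r = 28.3%/12 = 2.35833% = 0.0235833.
Payoff takes n = ⌈−ln(1 − rB₀/P)/ln(1+r)⌉ = ⌈8.484⌉ = 9 payments; the last is $148.61.
Total paid = 8·$304.91 + $148.61 = $2,587.89.
Total interest = total paid − principal = $2,587.89 − $2,320.00 = $267.89.

$267.89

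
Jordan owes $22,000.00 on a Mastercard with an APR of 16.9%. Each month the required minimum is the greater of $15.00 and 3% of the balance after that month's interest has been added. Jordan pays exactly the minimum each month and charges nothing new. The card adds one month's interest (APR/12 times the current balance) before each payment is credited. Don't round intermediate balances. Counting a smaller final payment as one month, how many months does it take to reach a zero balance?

Monthly rate r = 16.9%/12 = 1.40833% = 0.0140833.
While 3% of the post-interest balance exceeds $15.00, each month B ← (B·(1+r))·(1 − 0.03), i.e. B shrinks by the factor (1+r)·0.97 = 0.98366.
This holds for months 1–231. Entering month 232 the balance is $489.45; 3% of the post-interest balance is now below $15.00, so the flat $15.00 minimum applies from here.
From month 232 a fixed $15.00 at rate r clears $489.45 in 44 more payments. Total: 231 + 44 = 275 months.

275 months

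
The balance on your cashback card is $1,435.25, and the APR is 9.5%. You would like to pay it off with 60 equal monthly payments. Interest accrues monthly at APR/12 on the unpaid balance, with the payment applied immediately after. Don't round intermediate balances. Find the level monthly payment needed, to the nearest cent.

Monthly rate r = 9.5%/12 = 0.791667% = 0.00791667.
Level-payment amortization: P = B₀·r / (1 − (1+r)^(−n)) = 1435.25·0.00791667 / (1 − 1.00792^(−60)).
Denominator 1 − (1+r)^(−60) = 0.376950716.
P = 11.3624 / 0.376950716 ≈ 30.14.

$30.14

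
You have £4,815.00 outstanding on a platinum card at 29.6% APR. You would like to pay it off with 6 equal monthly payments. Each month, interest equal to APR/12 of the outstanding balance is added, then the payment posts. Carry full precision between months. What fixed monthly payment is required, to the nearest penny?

£873.19

Monthly rate r = 29.6%/12 = 2.46667% = 0.0246667.
Level-payment amortization: P = B₀·r / (1 − (1+r)^(−n)) = 4815.00·0.0246667 / (1 − 1.02467^(−6)).
Denominator 1 − (1+r)^(−6) = 0.136018687.
P = 118.77 / 0.136018687 ≈ 873.19.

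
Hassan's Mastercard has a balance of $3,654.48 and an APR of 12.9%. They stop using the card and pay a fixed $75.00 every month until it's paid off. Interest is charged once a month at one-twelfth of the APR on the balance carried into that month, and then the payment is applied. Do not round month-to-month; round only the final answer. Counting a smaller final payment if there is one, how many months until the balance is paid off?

Monthly rate r = 12.9%/12 = 1.075% = 0.01075.
Recurrence: B ← B·(1+r) − $75.00.
Month 1: interest $39.29; balance after payment $3,618.77.
Month 2: interest $38.90; balance after payment $3,582.67.
Closed form: n = −ln(1 − rB₀/P)/ln(1+r) = −ln(0.47619)/ln(1.01075) ≈ 69.388, so the balance reaches zero during payment 70.

70 payments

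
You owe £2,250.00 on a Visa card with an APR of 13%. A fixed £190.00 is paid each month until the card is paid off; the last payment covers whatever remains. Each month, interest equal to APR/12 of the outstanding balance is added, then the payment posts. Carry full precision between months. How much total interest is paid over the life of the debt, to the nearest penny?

£171.21

Monthly rate r = 13%/12 = 1.08333% = 0.0108333.
Payoff takes n = ⌈−ln(1 − rB₀/P)/ln(1+r)⌉ = ⌈12.742⌉ = 13 payments; the last is £141.21.
Total paid = 12·£190.00 + £141.21 = £2,421.21.
Total interest = total paid − principal = £2,421.21 − £2,250.00 = £171.21.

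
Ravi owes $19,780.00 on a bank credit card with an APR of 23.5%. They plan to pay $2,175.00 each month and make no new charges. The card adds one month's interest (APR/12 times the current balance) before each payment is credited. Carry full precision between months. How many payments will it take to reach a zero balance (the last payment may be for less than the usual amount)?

11 payments

Monthly rate r = 23.5%/12 = 1.95833% = 0.0195833.
Recurrence: B ← B·(1+r) − $2,175.00.
Month 1: interest $387.36; balance after payment $17,992.36.
Month 2: interest $352.35; balance after payment $16,169.71.
Closed form: n = −ln(1 − rB₀/P)/ln(1+r) = −ln(0.8219)/ln(1.01958) ≈ 10.113, so the balance reaches zero during payment 11.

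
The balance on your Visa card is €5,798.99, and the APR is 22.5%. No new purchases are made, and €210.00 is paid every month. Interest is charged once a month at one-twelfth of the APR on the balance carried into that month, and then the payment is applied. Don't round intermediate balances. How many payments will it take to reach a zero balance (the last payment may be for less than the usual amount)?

40 months

Monthly rate r = 22.5%/12 = 1.875% = 0.01875.
Recurrence: B ← B·(1+r) − €210.00.
Month 1: interest €108.73; balance after payment €5,697.72.
Month 2: interest €106.83; balance after payment €5,594.55.
Closed form: n = −ln(1 − rB₀/P)/ln(1+r) = −ln(0.48223)/ln(1.01875) ≈ 39.261, so the balance reaches zero during payment 40.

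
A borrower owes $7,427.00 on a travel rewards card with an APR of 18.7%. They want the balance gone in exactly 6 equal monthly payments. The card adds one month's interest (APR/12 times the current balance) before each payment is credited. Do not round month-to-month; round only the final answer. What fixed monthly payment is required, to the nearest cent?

Monthly rate r = 18.7%/12 = 1.55833% = 0.0155833.
Level-payment amortization: P = B₀·r / (1 − (1+r)^(−n)) = 7427.00·0.0155833 / (1 − 1.01558^(−6)).
Denominator 1 − (1+r)^(−6) = 0.0886050675.
P = 115.737 / 0.0886050675 ≈ 1306.22.

$1,306.22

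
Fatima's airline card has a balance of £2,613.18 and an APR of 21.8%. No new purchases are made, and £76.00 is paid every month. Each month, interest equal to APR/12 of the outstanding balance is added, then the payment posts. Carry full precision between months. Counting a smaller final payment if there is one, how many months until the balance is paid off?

55 months

Monthly rate r = 21.8%/12 = 1.81667% = 0.0181667.
Recurrence: B ← B·(1+r) − £76.00.
Month 1: interest £47.47; balance after payment £2,584.65.
Month 2: interest £46.95; balance after payment £2,555.61.
Closed form: n = −ln(1 − rB₀/P)/ln(1+r) = −ln(0.37536)/ln(1.01817) ≈ 54.427, so the balance reaches zero during payment 55.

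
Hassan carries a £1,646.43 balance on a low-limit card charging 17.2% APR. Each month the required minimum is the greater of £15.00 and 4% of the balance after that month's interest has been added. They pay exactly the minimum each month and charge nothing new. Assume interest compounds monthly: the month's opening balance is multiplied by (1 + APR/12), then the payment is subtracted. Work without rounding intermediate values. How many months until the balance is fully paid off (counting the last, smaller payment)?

Monthly rate r = 17.2%/12 = 1.43333% = 0.0143333.
While 4% of the post-interest balance exceeds £15.00, each month B ← (B·(1+r))·(1 − 0.04), i.e. B shrinks by the factor (1+r)·0.96 = 0.97376.
This holds for months 1–57. Entering month 58 the balance is £361.66; 4% of the post-interest balance is now below £15.00, so the flat £15.00 minimum applies from here.
From month 58 a fixed £15.00 at rate r clears £361.66 in 30 more payments. Total: 57 + 30 = 87 months.

87 months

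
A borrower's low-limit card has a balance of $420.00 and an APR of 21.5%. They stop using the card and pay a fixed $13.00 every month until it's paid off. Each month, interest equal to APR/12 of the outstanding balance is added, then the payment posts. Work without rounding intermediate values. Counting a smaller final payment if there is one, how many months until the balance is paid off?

49 months

Monthly rate r = 21.5%/12 = 1.79167% = 0.0179167.
Recurrence: B ← B·(1+r) − $13.00.
Month 1: interest $7.53; balance after payment $414.52.
Month 2: interest $7.43; balance after payment $408.95.
Closed form: n = −ln(1 − rB₀/P)/ln(1+r) = −ln(0.42115)/ln(1.01792) ≈ 48.697, so the balance reaches zero during payment 49.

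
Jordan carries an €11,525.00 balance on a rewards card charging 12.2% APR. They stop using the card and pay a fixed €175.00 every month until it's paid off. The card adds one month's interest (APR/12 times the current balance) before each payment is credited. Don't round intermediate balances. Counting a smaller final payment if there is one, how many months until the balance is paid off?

110 months

Monthly rate r = 12.2%/12 = 1.01667% = 0.0101667.
Recurrence: B ← B·(1+r) − €175.00.
Month 1: interest €117.17; balance after payment €11,467.17.
Month 2: interest €116.58; balance after payment €11,408.75.
Closed form: n = −ln(1 − rB₀/P)/ln(1+r) = −ln(0.33045)/ln(1.01017) ≈ 109.467, so the balance reaches zero during payment 110.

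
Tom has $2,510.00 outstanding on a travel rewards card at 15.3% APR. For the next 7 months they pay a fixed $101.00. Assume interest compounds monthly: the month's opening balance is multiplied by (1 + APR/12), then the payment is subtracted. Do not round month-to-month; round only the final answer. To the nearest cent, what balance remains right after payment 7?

$2,008.15

Monthly rate r = 15.3%/12 = 1.275% = 0.01275.
Each month: B ← B·(1+r) − $101.00.
Month 1: interest $32.00; balance after payment $2,441.00.
Month 2: interest $31.12; balance after payment $2,371.13.
Month 3: interest $30.23; balance after payment $2,300.36.
Month 4: interest $29.33; balance after payment $2,228.69.
Month 5: interest $28.42; balance after payment $2,156.10.
Month 6: interest $27.49; balance after payment $2,082.59.
Month 7: interest $26.55; balance after payment $2,008.15.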